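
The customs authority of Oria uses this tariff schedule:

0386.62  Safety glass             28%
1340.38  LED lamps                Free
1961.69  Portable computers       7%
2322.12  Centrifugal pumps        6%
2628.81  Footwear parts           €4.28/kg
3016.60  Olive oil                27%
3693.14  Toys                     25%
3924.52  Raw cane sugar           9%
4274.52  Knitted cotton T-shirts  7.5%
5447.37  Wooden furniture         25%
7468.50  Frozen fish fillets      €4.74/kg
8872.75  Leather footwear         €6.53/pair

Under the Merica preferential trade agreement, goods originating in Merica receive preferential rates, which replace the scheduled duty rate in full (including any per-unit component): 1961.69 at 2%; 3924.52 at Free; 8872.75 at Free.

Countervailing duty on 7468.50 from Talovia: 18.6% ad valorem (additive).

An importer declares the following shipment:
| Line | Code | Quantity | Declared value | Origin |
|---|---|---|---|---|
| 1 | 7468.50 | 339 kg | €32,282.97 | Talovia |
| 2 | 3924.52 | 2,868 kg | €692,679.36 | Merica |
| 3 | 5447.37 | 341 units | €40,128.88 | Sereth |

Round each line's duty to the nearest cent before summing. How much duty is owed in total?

Line 1 (7468.50, Talovia, 339 kg, €32,282.97):
Base rate for 7468.50 is €4.74/kg.
Additional duty on 7468.50 from Talovia: +18.6% ad valorem. Applied ad valorem rate = 18.6%.
Duty = €32,282.97 × 18.6% + 339 × €4.74 = €7,611.49.
Line 2 (3924.52, Merica, 2,868 kg, €692,679.36):
Base rate for 3924.52 is 9%.
Origin Merica qualifies under the Oria–Merica agreement and 3924.52 is covered: preferential rate Free applies instead.
Duty = €692,679.36 × 0% = €0.00.
Line 3 (5447.37, Sereth, 341 units, €40,128.88):
Base rate for 5447.37 is 25%.
Duty = €40,128.88 × 25% = €10,032.22.
Total = €7,611.49 + €0.00 + €10,032.22 = €17,643.71.

€17,643.71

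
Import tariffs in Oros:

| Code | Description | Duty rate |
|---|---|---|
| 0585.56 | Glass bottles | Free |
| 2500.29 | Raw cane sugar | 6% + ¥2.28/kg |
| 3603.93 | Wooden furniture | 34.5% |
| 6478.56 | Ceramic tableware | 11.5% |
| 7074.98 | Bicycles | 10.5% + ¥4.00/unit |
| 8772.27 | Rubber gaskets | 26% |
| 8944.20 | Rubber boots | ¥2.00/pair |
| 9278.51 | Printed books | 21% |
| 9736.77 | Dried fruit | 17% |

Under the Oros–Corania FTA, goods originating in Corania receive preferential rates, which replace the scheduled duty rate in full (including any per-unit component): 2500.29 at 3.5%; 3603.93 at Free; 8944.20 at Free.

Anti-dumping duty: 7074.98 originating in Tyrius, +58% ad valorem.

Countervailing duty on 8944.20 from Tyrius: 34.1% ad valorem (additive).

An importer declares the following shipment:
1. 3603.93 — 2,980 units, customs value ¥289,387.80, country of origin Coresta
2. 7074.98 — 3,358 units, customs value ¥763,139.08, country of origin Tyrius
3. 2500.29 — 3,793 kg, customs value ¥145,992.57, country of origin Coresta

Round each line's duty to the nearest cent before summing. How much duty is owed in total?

Line 1 (3603.93, Coresta, 2,980 units, ¥289,387.80):
Base rate for 3603.93 is 34.5%.
3603.93 has an FTA preferential rate, but origin Coresta is not Corania; base rate stands.
Duty = ¥289,387.80 × 34.5% = ¥99,838.79.
Line 2 (7074.98, Tyrius, 3,358 units, ¥763,139.08):
Base rate for 7074.98 is 10.5% + ¥4.00/unit.
Additional duty on 7074.98 from Tyrius: +58%. Applied ad valorem rate: 10.5% + 58% = 68.5%.
Duty = ¥763,139.08 × 68.5% + 3,358 × ¥4.00 = ¥536,182.27.
Line 3 (2500.29, Coresta, 3,793 kg, ¥145,992.57):
Base rate for 2500.29 is 6% + ¥2.28/kg.
2500.29 has an FTA preferential rate, but origin Coresta is not Corania; base rate stands.
Duty = ¥145,992.57 × 6% + 3,793 × ¥2.28 = ¥17,407.59.
Total = ¥99,838.79 + ¥536,182.27 + ¥17,407.59 = ¥653,428.65.

¥653,428.65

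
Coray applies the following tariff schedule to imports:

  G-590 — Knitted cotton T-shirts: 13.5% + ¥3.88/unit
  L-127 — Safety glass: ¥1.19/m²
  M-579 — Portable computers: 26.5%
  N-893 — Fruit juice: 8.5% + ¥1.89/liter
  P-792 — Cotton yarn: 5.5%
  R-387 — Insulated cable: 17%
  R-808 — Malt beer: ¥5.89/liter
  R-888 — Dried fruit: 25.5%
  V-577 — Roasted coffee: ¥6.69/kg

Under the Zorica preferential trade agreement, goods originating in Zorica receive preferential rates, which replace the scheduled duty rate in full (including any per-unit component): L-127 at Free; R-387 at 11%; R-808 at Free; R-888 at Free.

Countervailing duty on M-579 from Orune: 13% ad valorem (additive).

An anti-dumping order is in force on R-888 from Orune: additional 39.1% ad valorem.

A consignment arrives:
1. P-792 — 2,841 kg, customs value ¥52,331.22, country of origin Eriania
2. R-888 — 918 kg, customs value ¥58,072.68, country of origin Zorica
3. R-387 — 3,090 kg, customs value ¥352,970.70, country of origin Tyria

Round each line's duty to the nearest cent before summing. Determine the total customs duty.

Line 1 (P-792, Eriania, 2,841 kg, ¥52,331.22):
Base rate for P-792 is 5.5%.
Duty = ¥52,331.22 × 5.5% = ¥2,878.22.
Line 2 (R-888, Zorica, 918 kg, ¥58,072.68):
Base rate for R-888 is 25.5%.
Origin Zorica qualifies under the Coray–Zorica agreement and R-888 is covered: preferential rate Free applies instead.
The additional-duty order on R-888 targets Orune, not Zorica; it does not apply.
Duty = ¥58,072.68 × 0% = ¥0.00.
Line 3 (R-387, Tyria, 3,090 kg, ¥352,970.70):
Base rate for R-387 is 17%.
R-387 has an FTA preferential rate, but origin Tyria is not Zorica; base rate stands.
Duty = ¥352,970.70 × 17% = ¥60,005.02.
Total = ¥2,878.22 + ¥0.00 + ¥60,005.02 = ¥62,883.24.

¥62,883.24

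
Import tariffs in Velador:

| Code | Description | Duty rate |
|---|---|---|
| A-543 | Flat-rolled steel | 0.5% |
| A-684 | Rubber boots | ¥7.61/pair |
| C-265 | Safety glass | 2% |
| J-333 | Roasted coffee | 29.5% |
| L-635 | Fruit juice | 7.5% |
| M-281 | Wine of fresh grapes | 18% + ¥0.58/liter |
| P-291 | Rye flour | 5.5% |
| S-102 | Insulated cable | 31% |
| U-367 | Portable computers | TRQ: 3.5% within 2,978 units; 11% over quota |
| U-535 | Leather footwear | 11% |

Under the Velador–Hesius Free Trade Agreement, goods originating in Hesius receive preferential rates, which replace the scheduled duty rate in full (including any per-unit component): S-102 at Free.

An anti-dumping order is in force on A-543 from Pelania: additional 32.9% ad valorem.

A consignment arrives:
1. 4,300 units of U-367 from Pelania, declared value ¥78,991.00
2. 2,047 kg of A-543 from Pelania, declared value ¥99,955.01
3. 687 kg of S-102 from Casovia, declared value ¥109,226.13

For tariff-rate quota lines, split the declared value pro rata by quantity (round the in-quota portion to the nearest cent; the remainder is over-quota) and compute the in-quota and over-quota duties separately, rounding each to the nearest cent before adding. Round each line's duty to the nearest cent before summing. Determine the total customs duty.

¥71,831.15

Line 1 (U-367, Pelania, 4,300 units, ¥78,991.00):
Code U-367 is under a tariff-rate quota (threshold 2,978 units). In-quota: 2,978 units at 3.5%; over-quota: 1,322 units at 11%.
Pro-rata value split: in-quota = ¥78,991.00 × 2,978/4,300 = ¥54,705.86; over-quota = ¥78,991.00 − ¥54,705.86 = ¥24,285.14.
In-quota duty = ¥54,705.86 × 3.5% = ¥1,914.71. Over-quota duty = ¥24,285.14 × 11% = ¥2,671.37.
Line duty = ¥1,914.71 + ¥2,671.37 = ¥4,586.08.
Line 2 (A-543, Pelania, 2,047 kg, ¥99,955.01):
Base rate for A-543 is 0.5%.
Additional duty on A-543 from Pelania: +32.9%. Applied ad valorem rate: 0.5% + 32.9% = 33.4%.
Duty = ¥99,955.01 × 33.4% = ¥33,384.97.
Line 3 (S-102, Casovia, 687 kg, ¥109,226.13):
Base rate for S-102 is 31%.
S-102 has an FTA preferential rate, but origin Casovia is not Hesius; base rate stands.
Duty = ¥109,226.13 × 31% = ¥33,860.10.
Total = ¥4,586.08 + ¥33,384.97 + ¥33,860.10 = ¥71,831.15.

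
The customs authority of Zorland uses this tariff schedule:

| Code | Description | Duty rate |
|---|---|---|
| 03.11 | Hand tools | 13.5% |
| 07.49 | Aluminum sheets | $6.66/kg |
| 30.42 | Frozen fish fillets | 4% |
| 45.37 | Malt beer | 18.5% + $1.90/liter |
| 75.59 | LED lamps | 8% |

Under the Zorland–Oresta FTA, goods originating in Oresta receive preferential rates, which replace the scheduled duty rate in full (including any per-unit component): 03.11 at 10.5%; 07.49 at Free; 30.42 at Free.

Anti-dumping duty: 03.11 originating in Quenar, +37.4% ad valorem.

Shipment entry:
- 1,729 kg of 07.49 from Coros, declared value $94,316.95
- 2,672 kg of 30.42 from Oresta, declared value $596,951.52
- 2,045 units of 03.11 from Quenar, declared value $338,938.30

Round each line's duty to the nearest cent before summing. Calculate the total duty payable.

$184,034.73

Line 1 (07.49, Coros, 1,729 kg, $94,316.95):
Base rate for 07.49 is $6.66/kg.
07.49 has an FTA preferential rate, but origin Coros is not Oresta; base rate stands.
Duty = 1,729 × $6.66 = $11,515.14.
Line 2 (30.42, Oresta, 2,672 kg, $596,951.52):
Base rate for 30.42 is 4%.
Origin Oresta qualifies under the Zorland–Oresta agreement and 30.42 is covered: preferential rate Free applies instead.
Duty = $596,951.52 × 0% = $0.00.
Line 3 (03.11, Quenar, 2,045 units, $338,938.30):
Base rate for 03.11 is 13.5%.
03.11 has an FTA preferential rate, but origin Quenar is not Oresta; base rate stands.
Additional duty on 03.11 from Quenar: +37.4%. Applied ad valorem rate: 13.5% + 37.4% = 50.9%.
Duty = $338,938.30 × 50.9% = $172,519.59.
Total = $11,515.14 + $0.00 + $172,519.59 = $184,034.73.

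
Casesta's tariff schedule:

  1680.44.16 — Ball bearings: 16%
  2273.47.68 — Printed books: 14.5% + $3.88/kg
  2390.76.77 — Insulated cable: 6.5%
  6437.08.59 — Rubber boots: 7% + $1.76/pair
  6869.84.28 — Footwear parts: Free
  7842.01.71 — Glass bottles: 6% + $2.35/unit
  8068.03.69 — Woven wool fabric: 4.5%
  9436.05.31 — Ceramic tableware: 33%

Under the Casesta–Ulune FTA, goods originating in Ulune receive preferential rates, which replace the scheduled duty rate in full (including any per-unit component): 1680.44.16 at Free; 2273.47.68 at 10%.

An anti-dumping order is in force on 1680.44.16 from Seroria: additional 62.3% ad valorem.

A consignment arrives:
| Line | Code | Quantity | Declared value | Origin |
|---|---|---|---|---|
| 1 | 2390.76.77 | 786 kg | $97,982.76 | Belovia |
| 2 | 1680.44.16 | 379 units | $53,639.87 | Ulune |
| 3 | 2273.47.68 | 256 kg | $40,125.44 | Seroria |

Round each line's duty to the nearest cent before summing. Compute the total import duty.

Line 1 (2390.76.77, Belovia, 786 kg, $97,982.76):
Base rate for 2390.76.77 is 6.5%.
Duty = $97,982.76 × 6.5% = $6,368.88.
Line 2 (1680.44.16, Ulune, 379 units, $53,639.87):
Base rate for 1680.44.16 is 16%.
Origin Ulune qualifies under the Casesta–Ulune agreement and 1680.44.16 is covered: preferential rate Free applies instead.
The additional-duty order on 1680.44.16 targets Seroria, not Ulune; it does not apply.
Duty = $53,639.87 × 0% = $0.00.
Line 3 (2273.47.68, Seroria, 256 kg, $40,125.44):
Base rate for 2273.47.68 is 14.5% + $3.88/kg.
2273.47.68 has an FTA preferential rate, but origin Seroria is not Ulune; base rate stands.
Duty = $40,125.44 × 14.5% + 256 × $3.88 = $6,811.47.
Total = $6,368.88 + $0.00 + $6,811.47 = $13,180.35.

$13,180.35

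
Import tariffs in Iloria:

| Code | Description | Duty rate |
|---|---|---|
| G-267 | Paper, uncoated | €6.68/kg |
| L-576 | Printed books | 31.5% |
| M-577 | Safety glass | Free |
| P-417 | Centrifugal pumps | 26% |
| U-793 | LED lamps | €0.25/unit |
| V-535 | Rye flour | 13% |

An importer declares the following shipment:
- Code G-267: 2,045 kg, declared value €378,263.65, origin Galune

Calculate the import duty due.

€13,660.60

Line 1 (G-267, Galune, 2,045 kg, €378,263.65):
Base rate for G-267 is €6.68/kg.
Duty = 2,045 × €6.68 = €13,660.60.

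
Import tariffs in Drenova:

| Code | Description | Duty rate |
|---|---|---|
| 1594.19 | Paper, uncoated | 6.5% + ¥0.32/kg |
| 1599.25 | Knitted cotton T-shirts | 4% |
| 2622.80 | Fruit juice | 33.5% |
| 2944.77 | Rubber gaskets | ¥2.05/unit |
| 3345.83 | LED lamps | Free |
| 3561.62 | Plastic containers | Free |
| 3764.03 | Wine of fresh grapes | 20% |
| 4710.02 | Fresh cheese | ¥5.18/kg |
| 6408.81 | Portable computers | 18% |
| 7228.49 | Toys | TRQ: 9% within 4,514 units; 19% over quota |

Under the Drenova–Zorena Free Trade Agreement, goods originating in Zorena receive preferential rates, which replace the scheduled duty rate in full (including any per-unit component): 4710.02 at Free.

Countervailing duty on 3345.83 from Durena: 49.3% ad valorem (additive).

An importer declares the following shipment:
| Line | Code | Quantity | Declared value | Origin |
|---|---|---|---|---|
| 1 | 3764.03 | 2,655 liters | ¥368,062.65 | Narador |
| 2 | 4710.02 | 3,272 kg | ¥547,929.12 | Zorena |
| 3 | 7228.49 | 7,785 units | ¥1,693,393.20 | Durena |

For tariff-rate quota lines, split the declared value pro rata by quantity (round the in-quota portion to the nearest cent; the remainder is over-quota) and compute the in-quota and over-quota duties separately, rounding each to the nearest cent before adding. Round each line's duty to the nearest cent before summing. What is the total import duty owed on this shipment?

¥297,168.71

Line 1 (3764.03, Narador, 2,655 liters, ¥368,062.65):
Base rate for 3764.03 is 20%.
Duty = ¥368,062.65 × 20% = ¥73,612.53.
Line 2 (4710.02, Zorena, 3,272 kg, ¥547,929.12):
Base rate for 4710.02 is ¥5.18/kg.
Origin Zorena qualifies under the Drenova–Zorena agreement and 4710.02 is covered: preferential rate Free applies instead.
Duty = ¥547,929.12 × 0% = ¥0.00.
Line 3 (7228.49, Durena, 7,785 units, ¥1,693,393.20):
Code 7228.49 is under a tariff-rate quota (threshold 4,514 units). In-quota: 4,514 units at 9%; over-quota: 3,271 units at 19%.
Pro-rata value split: in-quota = ¥1,693,393.20 × 4,514/7,785 = ¥981,885.28; over-quota = ¥1,693,393.20 − ¥981,885.28 = ¥711,507.92.
In-quota duty = ¥981,885.28 × 9% = ¥88,369.68. Over-quota duty = ¥711,507.92 × 19% = ¥135,186.50.
Line duty = ¥88,369.68 + ¥135,186.50 = ¥223,556.18.
Total = ¥73,612.53 + ¥0.00 + ¥223,556.18 = ¥297,168.71.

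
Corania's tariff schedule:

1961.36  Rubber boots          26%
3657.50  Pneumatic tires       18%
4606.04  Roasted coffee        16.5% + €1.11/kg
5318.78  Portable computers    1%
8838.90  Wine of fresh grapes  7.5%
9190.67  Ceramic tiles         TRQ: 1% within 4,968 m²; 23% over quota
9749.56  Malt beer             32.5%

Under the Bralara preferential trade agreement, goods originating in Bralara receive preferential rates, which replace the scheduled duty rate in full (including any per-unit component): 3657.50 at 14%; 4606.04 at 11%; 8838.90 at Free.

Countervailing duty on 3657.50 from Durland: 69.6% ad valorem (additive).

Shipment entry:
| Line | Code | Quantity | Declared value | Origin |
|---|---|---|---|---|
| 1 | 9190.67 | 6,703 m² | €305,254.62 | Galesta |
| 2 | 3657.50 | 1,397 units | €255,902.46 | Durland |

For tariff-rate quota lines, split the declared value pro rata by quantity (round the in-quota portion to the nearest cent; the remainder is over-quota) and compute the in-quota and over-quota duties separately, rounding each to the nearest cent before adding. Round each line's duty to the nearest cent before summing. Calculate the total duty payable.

Line 1 (9190.67, Galesta, 6,703 m², €305,254.62):
Code 9190.67 is under a tariff-rate quota (threshold 4,968 m²). In-quota: 4,968 m² at 1%; over-quota: 1,735 m² at 23%.
Pro-rata value split: in-quota = €305,254.62 × 4,968/6,703 = €226,242.72; over-quota = €305,254.62 − €226,242.72 = €79,011.90.
In-quota duty = €226,242.72 × 1% = €2,262.43. Over-quota duty = €79,011.90 × 23% = €18,172.74.
Line duty = €2,262.43 + €18,172.74 = €20,435.17.
Line 2 (3657.50, Durland, 1,397 units, €255,902.46):
Base rate for 3657.50 is 18%.
3657.50 has an FTA preferential rate, but origin Durland is not Bralara; base rate stands.
Additional duty on 3657.50 from Durland: +69.6%. Applied ad valorem rate: 18% + 69.6% = 87.6%.
Duty = €255,902.46 × 87.6% = €224,170.55.
Total = €20,435.17 + €224,170.55 = €244,605.72.

€244,605.72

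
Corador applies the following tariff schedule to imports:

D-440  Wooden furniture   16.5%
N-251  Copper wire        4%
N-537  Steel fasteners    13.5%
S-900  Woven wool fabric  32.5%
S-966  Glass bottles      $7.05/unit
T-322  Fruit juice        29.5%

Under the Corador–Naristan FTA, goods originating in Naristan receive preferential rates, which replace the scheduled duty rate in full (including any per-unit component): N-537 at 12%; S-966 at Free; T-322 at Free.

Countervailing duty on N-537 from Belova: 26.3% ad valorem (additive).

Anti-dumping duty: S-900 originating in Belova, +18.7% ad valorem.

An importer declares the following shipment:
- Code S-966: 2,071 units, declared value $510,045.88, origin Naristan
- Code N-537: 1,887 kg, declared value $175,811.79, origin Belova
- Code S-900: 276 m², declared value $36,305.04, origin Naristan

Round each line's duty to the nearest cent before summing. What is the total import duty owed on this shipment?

Line 1 (S-966, Naristan, 2,071 units, $510,045.88):
Base rate for S-966 is $7.05/unit.
Origin Naristan qualifies under the Corador–Naristan agreement and S-966 is covered: preferential rate Free applies instead.
Duty = $510,045.88 × 0% = $0.00.
Line 2 (N-537, Belova, 1,887 kg, $175,811.79):
Base rate for N-537 is 13.5%.
N-537 has an FTA preferential rate, but origin Belova is not Naristan; base rate stands.
Additional duty on N-537 from Belova: +26.3%. Applied ad valorem rate: 13.5% + 26.3% = 39.8%.
Duty = $175,811.79 × 39.8% = $69,973.09.
Line 3 (S-900, Naristan, 276 m², $36,305.04):
Base rate for S-900 is 32.5%.
Origin Naristan is the FTA partner but S-900 is not on the preference list; base rate stands.
The additional-duty order on S-900 targets Belova, not Naristan; it does not apply.
Duty = $36,305.04 × 32.5% = $11,799.14.
Total = $0.00 + $69,973.09 + $11,799.14 = $81,772.23.

$81,772.23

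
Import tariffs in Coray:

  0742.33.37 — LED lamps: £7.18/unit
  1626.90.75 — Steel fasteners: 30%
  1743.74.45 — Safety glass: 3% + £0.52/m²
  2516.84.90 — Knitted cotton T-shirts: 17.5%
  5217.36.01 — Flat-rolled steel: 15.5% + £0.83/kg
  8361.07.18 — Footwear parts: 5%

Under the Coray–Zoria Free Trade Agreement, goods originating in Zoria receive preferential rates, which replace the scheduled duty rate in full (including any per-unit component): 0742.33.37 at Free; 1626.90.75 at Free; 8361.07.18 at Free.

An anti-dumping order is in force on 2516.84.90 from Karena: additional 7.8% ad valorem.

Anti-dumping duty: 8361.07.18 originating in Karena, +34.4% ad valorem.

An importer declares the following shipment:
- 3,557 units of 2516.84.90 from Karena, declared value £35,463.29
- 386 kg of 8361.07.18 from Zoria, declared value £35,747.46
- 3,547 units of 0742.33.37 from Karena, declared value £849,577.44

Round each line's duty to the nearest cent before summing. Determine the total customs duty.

£34,439.67

Line 1 (2516.84.90, Karena, 3,557 units, £35,463.29):
Base rate for 2516.84.90 is 17.5%.
Additional duty on 2516.84.90 from Karena: +7.8%. Applied ad valorem rate: 17.5% + 7.8% = 25.3%.
Duty = £35,463.29 × 25.3% = £8,972.21.
Line 2 (8361.07.18, Zoria, 386 kg, £35,747.46):
Base rate for 8361.07.18 is 5%.
Origin Zoria qualifies under the Coray–Zoria agreement and 8361.07.18 is covered: preferential rate Free applies instead.
The additional-duty order on 8361.07.18 targets Karena, not Zoria; it does not apply.
Duty = £35,747.46 × 0% = £0.00.
Line 3 (0742.33.37, Karena, 3,547 units, £849,577.44):
Base rate for 0742.33.37 is £7.18/unit.
0742.33.37 has an FTA preferential rate, but origin Karena is not Zoria; base rate stands.
Duty = 3,547 × £7.18 = £25,467.46.
Total = £8,972.21 + £0.00 + £25,467.46 = £34,439.67.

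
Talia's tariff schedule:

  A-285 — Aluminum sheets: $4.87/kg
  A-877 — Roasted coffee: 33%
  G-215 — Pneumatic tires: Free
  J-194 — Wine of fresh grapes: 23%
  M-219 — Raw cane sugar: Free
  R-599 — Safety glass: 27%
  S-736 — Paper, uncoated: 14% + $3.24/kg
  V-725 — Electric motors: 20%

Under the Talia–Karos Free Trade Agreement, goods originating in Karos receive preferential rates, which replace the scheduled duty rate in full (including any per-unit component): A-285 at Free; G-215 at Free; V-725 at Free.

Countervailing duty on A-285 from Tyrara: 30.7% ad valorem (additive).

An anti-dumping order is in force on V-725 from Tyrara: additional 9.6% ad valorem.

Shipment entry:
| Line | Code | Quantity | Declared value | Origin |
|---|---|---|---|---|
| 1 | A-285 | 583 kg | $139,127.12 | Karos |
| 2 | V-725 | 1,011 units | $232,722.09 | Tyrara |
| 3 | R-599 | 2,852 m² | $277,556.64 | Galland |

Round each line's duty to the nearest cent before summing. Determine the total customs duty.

$143,826.03

Line 1 (A-285, Karos, 583 kg, $139,127.12):
Base rate for A-285 is $4.87/kg.
Origin Karos qualifies under the Talia–Karos agreement and A-285 is covered: preferential rate Free applies instead.
The additional-duty order on A-285 targets Tyrara, not Karos; it does not apply.
Duty = $139,127.12 × 0% = $0.00.
Line 2 (V-725, Tyrara, 1,011 units, $232,722.09):
Base rate for V-725 is 20%.
V-725 has an FTA preferential rate, but origin Tyrara is not Karos; base rate stands.
Additional duty on V-725 from Tyrara: +9.6%. Applied ad valorem rate: 20% + 9.6% = 29.6%.
Duty = $232,722.09 × 29.6% = $68,885.74.
Line 3 (R-599, Galland, 2,852 m², $277,556.64):
Base rate for R-599 is 27%.
Duty = $277,556.64 × 27% = $74,940.29.
Total = $0.00 + $68,885.74 + $74,940.29 = $143,826.03.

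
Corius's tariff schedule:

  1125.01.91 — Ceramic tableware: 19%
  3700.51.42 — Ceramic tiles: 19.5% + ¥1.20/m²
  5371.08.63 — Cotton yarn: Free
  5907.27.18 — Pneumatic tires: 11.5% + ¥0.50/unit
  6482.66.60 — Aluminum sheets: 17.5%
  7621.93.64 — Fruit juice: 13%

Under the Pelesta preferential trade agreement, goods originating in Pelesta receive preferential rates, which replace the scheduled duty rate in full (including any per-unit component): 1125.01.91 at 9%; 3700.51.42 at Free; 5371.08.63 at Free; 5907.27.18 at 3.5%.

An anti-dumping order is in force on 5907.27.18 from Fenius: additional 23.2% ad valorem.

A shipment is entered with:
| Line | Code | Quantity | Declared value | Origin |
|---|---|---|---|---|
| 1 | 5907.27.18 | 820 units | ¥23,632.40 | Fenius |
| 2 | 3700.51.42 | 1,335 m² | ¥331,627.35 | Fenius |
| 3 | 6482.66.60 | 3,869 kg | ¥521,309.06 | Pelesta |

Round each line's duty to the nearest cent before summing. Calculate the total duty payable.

¥166,108.86

Line 1 (5907.27.18, Fenius, 820 units, ¥23,632.40):
Base rate for 5907.27.18 is 11.5% + ¥0.50/unit.
5907.27.18 has an FTA preferential rate, but origin Fenius is not Pelesta; base rate stands.
Additional duty on 5907.27.18 from Fenius: +23.2%. Applied ad valorem rate: 11.5% + 23.2% = 34.7%.
Duty = ¥23,632.40 × 34.7% + 820 × ¥0.50 = ¥8,610.44.
Line 2 (3700.51.42, Fenius, 1,335 m², ¥331,627.35):
Base rate for 3700.51.42 is 19.5% + ¥1.20/m².
3700.51.42 has an FTA preferential rate, but origin Fenius is not Pelesta; base rate stands.
Duty = ¥331,627.35 × 19.5% + 1,335 × ¥1.20 = ¥66,269.33.
Line 3 (6482.66.60, Pelesta, 3,869 kg, ¥521,309.06):
Base rate for 6482.66.60 is 17.5%.
Origin Pelesta is the FTA partner but 6482.66.60 is not on the preference list; base rate stands.
Duty = ¥521,309.06 × 17.5% = ¥91,229.09.
Total = ¥8,610.44 + ¥66,269.33 + ¥91,229.09 = ¥166,108.86.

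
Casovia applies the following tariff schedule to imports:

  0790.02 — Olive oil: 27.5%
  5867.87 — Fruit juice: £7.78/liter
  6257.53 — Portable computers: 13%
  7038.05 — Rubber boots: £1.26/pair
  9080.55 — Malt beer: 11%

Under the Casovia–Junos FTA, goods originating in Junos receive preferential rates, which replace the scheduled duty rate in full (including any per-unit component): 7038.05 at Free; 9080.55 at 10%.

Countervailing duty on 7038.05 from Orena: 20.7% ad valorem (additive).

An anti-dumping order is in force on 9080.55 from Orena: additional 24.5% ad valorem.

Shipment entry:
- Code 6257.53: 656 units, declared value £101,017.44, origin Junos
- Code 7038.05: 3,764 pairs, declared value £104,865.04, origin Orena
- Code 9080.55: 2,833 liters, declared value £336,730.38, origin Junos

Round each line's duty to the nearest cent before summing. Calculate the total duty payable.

£73,255.01

Line 1 (6257.53, Junos, 656 units, £101,017.44):
Base rate for 6257.53 is 13%.
Origin Junos is the FTA partner but 6257.53 is not on the preference list; base rate stands.
Duty = £101,017.44 × 13% = £13,132.27.
Line 2 (7038.05, Orena, 3,764 pairs, £104,865.04):
Base rate for 7038.05 is £1.26/pair.
7038.05 has an FTA preferential rate, but origin Orena is not Junos; base rate stands.
Additional duty on 7038.05 from Orena: +20.7% ad valorem. Applied ad valorem rate = 20.7%.
Duty = £104,865.04 × 20.7% + 3,764 × £1.26 = £26,449.70.
Line 3 (9080.55, Junos, 2,833 liters, £336,730.38):
Base rate for 9080.55 is 11%.
Origin Junos qualifies under the Casovia–Junos agreement and 9080.55 is covered: preferential rate 10% applies instead.
The additional-duty order on 9080.55 targets Orena, not Junos; it does not apply.
Duty = £336,730.38 × 10% = £33,673.04.
Total = £13,132.27 + £26,449.70 + £33,673.04 = £73,255.01.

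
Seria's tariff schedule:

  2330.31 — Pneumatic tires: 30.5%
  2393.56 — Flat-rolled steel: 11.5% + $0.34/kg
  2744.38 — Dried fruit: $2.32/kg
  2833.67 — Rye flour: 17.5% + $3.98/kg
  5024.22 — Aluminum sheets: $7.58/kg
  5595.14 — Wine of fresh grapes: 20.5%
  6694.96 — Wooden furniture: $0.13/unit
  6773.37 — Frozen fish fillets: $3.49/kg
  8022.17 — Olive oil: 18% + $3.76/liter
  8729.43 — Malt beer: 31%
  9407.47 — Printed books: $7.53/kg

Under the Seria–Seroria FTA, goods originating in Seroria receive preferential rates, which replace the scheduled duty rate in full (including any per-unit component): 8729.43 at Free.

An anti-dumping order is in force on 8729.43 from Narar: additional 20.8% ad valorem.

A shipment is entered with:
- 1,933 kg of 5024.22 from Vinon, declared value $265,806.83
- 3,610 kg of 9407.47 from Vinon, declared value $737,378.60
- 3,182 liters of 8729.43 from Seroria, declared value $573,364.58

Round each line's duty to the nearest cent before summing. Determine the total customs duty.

Line 1 (5024.22, Vinon, 1,933 kg, $265,806.83):
Base rate for 5024.22 is $7.58/kg.
Duty = 1,933 × $7.58 = $14,652.14.
Line 2 (9407.47, Vinon, 3,610 kg, $737,378.60):
Base rate for 9407.47 is $7.53/kg.
Duty = 3,610 × $7.53 = $27,183.30.
Line 3 (8729.43, Seroria, 3,182 liters, $573,364.58):
Base rate for 8729.43 is 31%.
Origin Seroria qualifies under the Seria–Seroria agreement and 8729.43 is covered: preferential rate Free applies instead.
The additional-duty order on 8729.43 targets Narar, not Seroria; it does not apply.
Duty = $573,364.58 × 0% = $0.00.
Total = $14,652.14 + $27,183.30 + $0.00 = $41,835.44.

$41,835.44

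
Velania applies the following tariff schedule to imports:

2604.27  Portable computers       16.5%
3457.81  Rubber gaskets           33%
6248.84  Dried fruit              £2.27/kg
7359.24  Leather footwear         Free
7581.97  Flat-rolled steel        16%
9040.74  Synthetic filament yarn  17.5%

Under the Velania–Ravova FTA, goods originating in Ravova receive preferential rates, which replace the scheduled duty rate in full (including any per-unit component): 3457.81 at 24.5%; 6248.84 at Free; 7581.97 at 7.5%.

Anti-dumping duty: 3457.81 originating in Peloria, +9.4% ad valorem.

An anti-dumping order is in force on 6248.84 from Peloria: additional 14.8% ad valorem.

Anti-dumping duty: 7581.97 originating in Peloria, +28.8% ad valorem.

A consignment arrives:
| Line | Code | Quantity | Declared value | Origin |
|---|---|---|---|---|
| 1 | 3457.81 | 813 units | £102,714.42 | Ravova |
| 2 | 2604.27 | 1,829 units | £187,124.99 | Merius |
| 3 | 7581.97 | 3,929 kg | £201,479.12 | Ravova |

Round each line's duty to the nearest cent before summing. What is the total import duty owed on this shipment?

£71,151.58

Line 1 (3457.81, Ravova, 813 units, £102,714.42):
Base rate for 3457.81 is 33%.
Origin Ravova qualifies under the Velania–Ravova agreement and 3457.81 is covered: preferential rate 24.5% applies instead.
The additional-duty order on 3457.81 targets Peloria, not Ravova; it does not apply.
Duty = £102,714.42 × 24.5% = £25,165.03.
Line 2 (2604.27, Merius, 1,829 units, £187,124.99):
Base rate for 2604.27 is 16.5%.
Duty = £187,124.99 × 16.5% = £30,875.62.
Line 3 (7581.97, Ravova, 3,929 kg, £201,479.12):
Base rate for 7581.97 is 16%.
Origin Ravova qualifies under the Velania–Ravova agreement and 7581.97 is covered: preferential rate 7.5% applies instead.
The additional-duty order on 7581.97 targets Peloria, not Ravova; it does not apply.
Duty = £201,479.12 × 7.5% = £15,110.93.
Total = £25,165.03 + £30,875.62 + £15,110.93 = £71,151.58.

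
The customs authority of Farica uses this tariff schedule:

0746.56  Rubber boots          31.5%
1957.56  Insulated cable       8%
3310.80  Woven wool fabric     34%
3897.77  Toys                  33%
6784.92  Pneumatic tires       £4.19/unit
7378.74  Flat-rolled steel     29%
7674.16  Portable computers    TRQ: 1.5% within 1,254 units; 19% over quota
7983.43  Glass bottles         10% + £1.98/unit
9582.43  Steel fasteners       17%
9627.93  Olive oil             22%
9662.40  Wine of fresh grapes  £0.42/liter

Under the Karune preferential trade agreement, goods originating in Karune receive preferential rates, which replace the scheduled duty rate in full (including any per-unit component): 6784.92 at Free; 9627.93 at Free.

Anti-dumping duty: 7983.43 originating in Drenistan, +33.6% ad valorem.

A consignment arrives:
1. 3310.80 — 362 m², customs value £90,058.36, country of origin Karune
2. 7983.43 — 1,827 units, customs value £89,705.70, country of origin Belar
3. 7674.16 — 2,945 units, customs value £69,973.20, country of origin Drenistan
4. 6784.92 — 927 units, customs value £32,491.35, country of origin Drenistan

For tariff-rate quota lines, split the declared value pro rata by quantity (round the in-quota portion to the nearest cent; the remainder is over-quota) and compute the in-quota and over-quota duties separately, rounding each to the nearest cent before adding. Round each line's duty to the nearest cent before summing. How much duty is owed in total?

£55,172.78

Line 1 (3310.80, Karune, 362 m², £90,058.36):
Base rate for 3310.80 is 34%.
Origin Karune is the FTA partner but 3310.80 is not on the preference list; base rate stands.
Duty = £90,058.36 × 34% = £30,619.84.
Line 2 (7983.43, Belar, 1,827 units, £89,705.70):
Base rate for 7983.43 is 10% + £1.98/unit.
The additional-duty order on 7983.43 targets Drenistan, not Belar; it does not apply.
Duty = £89,705.70 × 10% + 1,827 × £1.98 = £12,588.03.
Line 3 (7674.16, Drenistan, 2,945 units, £69,973.20):
Code 7674.16 is under a tariff-rate quota (threshold 1,254 units). In-quota: 1,254 units at 1.5%; over-quota: 1,691 units at 19%.
Pro-rata value split: in-quota = £69,973.20 × 1,254/2,945 = £29,795.04; over-quota = £69,973.20 − £29,795.04 = £40,178.16.
In-quota duty = £29,795.04 × 1.5% = £446.93. Over-quota duty = £40,178.16 × 19% = £7,633.85.
Line duty = £446.93 + £7,633.85 = £8,080.78.
Line 4 (6784.92, Drenistan, 927 units, £32,491.35):
Base rate for 6784.92 is £4.19/unit.
6784.92 has an FTA preferential rate, but origin Drenistan is not Karune; base rate stands.
Duty = 927 × £4.19 = £3,884.13.
Total = £30,619.84 + £12,588.03 + £8,080.78 + £3,884.13 = £55,172.78.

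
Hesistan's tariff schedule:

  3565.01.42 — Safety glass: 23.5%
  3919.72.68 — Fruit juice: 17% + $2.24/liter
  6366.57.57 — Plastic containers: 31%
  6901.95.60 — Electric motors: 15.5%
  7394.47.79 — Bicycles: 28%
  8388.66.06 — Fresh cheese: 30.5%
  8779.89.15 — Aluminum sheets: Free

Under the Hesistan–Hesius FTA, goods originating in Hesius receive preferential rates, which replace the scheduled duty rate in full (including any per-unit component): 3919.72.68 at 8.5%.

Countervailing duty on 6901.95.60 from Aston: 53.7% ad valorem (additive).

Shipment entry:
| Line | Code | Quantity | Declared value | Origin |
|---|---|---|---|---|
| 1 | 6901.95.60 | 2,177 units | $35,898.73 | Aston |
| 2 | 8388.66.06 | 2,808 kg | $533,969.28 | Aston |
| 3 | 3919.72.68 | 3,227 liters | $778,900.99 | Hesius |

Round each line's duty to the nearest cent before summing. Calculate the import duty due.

Line 1 (6901.95.60, Aston, 2,177 units, $35,898.73):
Base rate for 6901.95.60 is 15.5%.
Additional duty on 6901.95.60 from Aston: +53.7%. Applied ad valorem rate: 15.5% + 53.7% = 69.2%.
Duty = $35,898.73 × 69.2% = $24,841.92.
Line 2 (8388.66.06, Aston, 2,808 kg, $533,969.28):
Base rate for 8388.66.06 is 30.5%.
Duty = $533,969.28 × 30.5% = $162,860.63.
Line 3 (3919.72.68, Hesius, 3,227 liters, $778,900.99):
Base rate for 3919.72.68 is 17% + $2.24/liter.
Origin Hesius qualifies under the Hesistan–Hesius agreement and 3919.72.68 is covered: preferential rate 8.5% applies instead.
Duty = $778,900.99 × 8.5% = $66,206.58.
Total = $24,841.92 + $162,860.63 + $66,206.58 = $253,909.13.

$253,909.13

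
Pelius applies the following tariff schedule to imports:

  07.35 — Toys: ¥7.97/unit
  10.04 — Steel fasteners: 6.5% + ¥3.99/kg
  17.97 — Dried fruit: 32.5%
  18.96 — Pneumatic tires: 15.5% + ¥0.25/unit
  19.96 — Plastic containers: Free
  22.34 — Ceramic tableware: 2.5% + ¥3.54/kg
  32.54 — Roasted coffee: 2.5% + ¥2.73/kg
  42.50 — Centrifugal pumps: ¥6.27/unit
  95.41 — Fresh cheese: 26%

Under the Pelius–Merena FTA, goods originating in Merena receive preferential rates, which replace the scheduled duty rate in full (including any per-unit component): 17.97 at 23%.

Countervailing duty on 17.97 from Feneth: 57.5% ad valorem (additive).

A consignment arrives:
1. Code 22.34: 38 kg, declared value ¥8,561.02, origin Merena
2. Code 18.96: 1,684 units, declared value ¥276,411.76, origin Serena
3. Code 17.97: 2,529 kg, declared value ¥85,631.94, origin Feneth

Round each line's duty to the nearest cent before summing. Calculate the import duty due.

Line 1 (22.34, Merena, 38 kg, ¥8,561.02):
Base rate for 22.34 is 2.5% + ¥3.54/kg.
Origin Merena is the FTA partner but 22.34 is not on the preference list; base rate stands.
Duty = ¥8,561.02 × 2.5% + 38 × ¥3.54 = ¥348.55.
Line 2 (18.96, Serena, 1,684 units, ¥276,411.76):
Base rate for 18.96 is 15.5% + ¥0.25/unit.
Duty = ¥276,411.76 × 15.5% + 1,684 × ¥0.25 = ¥43,264.82.
Line 3 (17.97, Feneth, 2,529 kg, ¥85,631.94):
Base rate for 17.97 is 32.5%.
17.97 has an FTA preferential rate, but origin Feneth is not Merena; base rate stands.
Additional duty on 17.97 from Feneth: +57.5%. Applied ad valorem rate: 32.5% + 57.5% = 90%.
Duty = ¥85,631.94 × 90% = ¥77,068.75.
Total = ¥348.55 + ¥43,264.82 + ¥77,068.75 = ¥120,682.12.

¥120,682.12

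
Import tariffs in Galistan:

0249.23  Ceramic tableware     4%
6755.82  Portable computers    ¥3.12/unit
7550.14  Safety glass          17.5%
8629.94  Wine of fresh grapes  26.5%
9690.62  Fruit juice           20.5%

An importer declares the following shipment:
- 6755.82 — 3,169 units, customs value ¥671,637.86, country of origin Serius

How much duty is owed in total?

Line 1 (6755.82, Serius, 3,169 units, ¥671,637.86):
Base rate for 6755.82 is ¥3.12/unit.
Duty = 3,169 × ¥3.12 = ¥9,887.28.

¥9,887.28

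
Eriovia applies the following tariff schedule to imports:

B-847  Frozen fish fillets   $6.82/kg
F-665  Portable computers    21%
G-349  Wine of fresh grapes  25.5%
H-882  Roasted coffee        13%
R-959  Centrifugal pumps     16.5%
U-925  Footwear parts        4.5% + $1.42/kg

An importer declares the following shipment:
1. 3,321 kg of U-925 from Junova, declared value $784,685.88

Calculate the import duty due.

Line 1 (U-925, Junova, 3,321 kg, $784,685.88):
Base rate for U-925 is 4.5% + $1.42/kg.
Duty = $784,685.88 × 4.5% + 3,321 × $1.42 = $40,026.68.

$40,026.68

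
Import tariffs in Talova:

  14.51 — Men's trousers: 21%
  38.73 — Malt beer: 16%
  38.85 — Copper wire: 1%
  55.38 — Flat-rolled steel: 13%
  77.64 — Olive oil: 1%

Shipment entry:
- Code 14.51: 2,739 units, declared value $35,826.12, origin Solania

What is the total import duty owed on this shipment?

Line 1 (14.51, Solania, 2,739 units, $35,826.12):
Base rate for 14.51 is 21%.
Duty = $35,826.12 × 21% = $7,523.49.

$7,523.49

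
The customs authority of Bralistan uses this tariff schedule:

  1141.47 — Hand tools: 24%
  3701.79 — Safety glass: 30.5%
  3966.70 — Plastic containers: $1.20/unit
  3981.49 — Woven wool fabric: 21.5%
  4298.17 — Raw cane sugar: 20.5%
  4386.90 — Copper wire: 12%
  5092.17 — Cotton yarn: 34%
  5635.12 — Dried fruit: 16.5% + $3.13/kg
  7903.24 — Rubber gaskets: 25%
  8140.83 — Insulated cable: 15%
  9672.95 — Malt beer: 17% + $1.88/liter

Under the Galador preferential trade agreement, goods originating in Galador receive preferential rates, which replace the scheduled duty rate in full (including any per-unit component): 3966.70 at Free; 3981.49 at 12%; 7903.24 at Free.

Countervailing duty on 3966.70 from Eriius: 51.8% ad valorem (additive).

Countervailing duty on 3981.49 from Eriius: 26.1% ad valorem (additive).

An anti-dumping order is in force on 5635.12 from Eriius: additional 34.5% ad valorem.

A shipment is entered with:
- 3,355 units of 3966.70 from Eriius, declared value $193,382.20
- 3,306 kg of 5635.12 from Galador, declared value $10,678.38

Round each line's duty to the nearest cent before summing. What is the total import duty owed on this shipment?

$116,307.69

Line 1 (3966.70, Eriius, 3,355 units, $193,382.20):
Base rate for 3966.70 is $1.20/unit.
3966.70 has an FTA preferential rate, but origin Eriius is not Galador; base rate stands.
Additional duty on 3966.70 from Eriius: +51.8% ad valorem. Applied ad valorem rate = 51.8%.
Duty = $193,382.20 × 51.8% + 3,355 × $1.20 = $104,197.98.
Line 2 (5635.12, Galador, 3,306 kg, $10,678.38):
Base rate for 5635.12 is 16.5% + $3.13/kg.
Origin Galador is the FTA partner but 5635.12 is not on the preference list; base rate stands.
The additional-duty order on 5635.12 targets Eriius, not Galador; it does not apply.
Duty = $10,678.38 × 16.5% + 3,306 × $3.13 = $12,109.71.
Total = $104,197.98 + $12,109.71 = $116,307.69.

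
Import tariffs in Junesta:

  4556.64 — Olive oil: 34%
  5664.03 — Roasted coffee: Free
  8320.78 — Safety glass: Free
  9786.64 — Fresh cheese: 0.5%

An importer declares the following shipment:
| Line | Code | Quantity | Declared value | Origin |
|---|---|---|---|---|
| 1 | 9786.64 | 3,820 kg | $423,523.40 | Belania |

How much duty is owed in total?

$2,117.62

Line 1 (9786.64, Belania, 3,820 kg, $423,523.40):
Base rate for 9786.64 is 0.5%.
Duty = $423,523.40 × 0.5% = $2,117.62.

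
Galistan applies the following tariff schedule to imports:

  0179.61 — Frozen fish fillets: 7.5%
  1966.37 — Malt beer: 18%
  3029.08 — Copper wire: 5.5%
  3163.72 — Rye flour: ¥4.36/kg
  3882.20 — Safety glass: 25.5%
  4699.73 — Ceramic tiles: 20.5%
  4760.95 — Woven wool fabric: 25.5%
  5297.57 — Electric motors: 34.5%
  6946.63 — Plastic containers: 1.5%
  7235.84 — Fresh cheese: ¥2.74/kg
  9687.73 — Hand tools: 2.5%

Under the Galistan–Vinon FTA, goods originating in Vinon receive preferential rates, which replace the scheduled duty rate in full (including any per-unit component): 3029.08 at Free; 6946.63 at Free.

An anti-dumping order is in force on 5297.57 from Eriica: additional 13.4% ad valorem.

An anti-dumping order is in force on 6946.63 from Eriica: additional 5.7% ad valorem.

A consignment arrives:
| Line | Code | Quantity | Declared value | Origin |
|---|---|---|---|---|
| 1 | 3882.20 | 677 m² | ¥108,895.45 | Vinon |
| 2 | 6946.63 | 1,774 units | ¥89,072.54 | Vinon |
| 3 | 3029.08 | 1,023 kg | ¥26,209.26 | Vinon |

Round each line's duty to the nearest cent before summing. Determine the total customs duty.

¥27,768.34

Line 1 (3882.20, Vinon, 677 m², ¥108,895.45):
Base rate for 3882.20 is 25.5%.
Origin Vinon is the FTA partner but 3882.20 is not on the preference list; base rate stands.
Duty = ¥108,895.45 × 25.5% = ¥27,768.34.
Line 2 (6946.63, Vinon, 1,774 units, ¥89,072.54):
Base rate for 6946.63 is 1.5%.
Origin Vinon qualifies under the Galistan–Vinon agreement and 6946.63 is covered: preferential rate Free applies instead.
The additional-duty order on 6946.63 targets Eriica, not Vinon; it does not apply.
Duty = ¥89,072.54 × 0% = ¥0.00.
Line 3 (3029.08, Vinon, 1,023 kg, ¥26,209.26):
Base rate for 3029.08 is 5.5%.
Origin Vinon qualifies under the Galistan–Vinon agreement and 3029.08 is covered: preferential rate Free applies instead.
Duty = ¥26,209.26 × 0% = ¥0.00.
Total = ¥27,768.34 + ¥0.00 + ¥0.00 = ¥27,768.34.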